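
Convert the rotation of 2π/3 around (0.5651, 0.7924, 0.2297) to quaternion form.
0.5 + 0.4894i + 0.6862j + 0.1989k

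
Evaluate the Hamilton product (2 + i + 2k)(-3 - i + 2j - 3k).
1 - 9i + 5j - 10k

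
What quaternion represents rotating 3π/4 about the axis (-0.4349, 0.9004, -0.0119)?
0.3827 - 0.4018i + 0.8319j - 0.011k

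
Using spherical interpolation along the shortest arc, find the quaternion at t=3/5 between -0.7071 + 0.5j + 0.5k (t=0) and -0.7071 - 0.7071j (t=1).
-0.9245 - 0.2665j + 0.2726k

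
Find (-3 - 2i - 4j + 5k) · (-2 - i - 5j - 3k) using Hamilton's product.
-1 + 44i + 12j + 5k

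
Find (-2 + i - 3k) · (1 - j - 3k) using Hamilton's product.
-11 - 2i + 5j + 2k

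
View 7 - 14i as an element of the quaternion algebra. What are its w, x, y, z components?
7 - 14i + 0j + 0k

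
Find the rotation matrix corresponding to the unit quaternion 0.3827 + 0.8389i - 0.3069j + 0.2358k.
[[0.7004, -0.6954, 0.1607], [-0.3344, -0.5187, -0.7868], [0.6305, 0.4974, -0.5959]]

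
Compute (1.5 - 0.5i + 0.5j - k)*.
1.5 + 0.5i - 0.5j + k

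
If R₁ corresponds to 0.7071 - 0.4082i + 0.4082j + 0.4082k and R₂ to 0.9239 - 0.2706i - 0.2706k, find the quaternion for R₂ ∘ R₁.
0.6533 - 0.458i + 0.5981j + 0.0753k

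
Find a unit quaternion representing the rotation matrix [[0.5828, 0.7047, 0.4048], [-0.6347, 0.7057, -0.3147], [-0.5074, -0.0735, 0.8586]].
0.887 + 0.068i + 0.2571j - 0.3775k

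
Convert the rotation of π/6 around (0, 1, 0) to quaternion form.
0.9659 + 0.2588j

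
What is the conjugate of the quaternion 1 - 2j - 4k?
1 + 2j + 4k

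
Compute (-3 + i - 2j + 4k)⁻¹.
-0.1 - 0.0333i + 0.0667j - 0.1333k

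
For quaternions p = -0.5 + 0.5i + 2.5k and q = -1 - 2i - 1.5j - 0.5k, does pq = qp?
No: pq = 2.75 + 4.25i - 4j - 3k ≠ 2.75 - 3.25i + 5.5j - 1.5k = qp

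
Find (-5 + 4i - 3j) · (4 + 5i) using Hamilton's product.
-40 - 9i - 12j + 15k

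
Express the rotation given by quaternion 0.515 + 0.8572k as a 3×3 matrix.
[[-0.4696, -0.8829, 0], [0.8829, -0.4696, 0], [0, 0, 1]]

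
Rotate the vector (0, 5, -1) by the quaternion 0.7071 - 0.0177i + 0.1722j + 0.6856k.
(-5.098, 0.035, 0.115)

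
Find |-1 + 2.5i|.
2.693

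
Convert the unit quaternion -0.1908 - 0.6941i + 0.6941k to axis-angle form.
axis = (-√2/2, 0, √2/2), θ = 202°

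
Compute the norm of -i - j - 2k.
√6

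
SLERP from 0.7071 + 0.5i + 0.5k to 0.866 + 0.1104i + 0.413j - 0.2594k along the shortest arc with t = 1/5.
0.8077 + 0.4525i + 0.0976j + 0.3651k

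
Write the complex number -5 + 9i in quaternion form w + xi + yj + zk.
-5 + 9i + 0j + 0k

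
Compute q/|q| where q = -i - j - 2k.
-0.4082i - 0.4082j - 0.8165k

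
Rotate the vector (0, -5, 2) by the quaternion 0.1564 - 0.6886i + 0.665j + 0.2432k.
(4.706, 1.411, -2.206)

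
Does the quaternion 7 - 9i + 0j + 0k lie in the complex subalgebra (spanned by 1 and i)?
Yes. The quaternion 7 - 9i has j- and k-coefficients y = z = 0, so it lies in the complex subalgebra spanned by 1 and i.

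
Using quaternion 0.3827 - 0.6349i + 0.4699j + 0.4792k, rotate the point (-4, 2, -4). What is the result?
(-1.328, -3.357, 4.793)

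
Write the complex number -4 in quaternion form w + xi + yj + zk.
-4 + 0i + 0j + 0k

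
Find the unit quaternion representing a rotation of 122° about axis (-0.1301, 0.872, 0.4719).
0.4848 - 0.1138i + 0.7627j + 0.4127k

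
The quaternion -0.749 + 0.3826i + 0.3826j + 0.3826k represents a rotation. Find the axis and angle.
axis = (√3/3, √3/3, √3/3), θ = 277°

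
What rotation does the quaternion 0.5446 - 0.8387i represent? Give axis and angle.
axis = (-1, 0, 0), θ = 114°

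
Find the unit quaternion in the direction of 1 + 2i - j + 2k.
0.3162 + 0.6325i - 0.3162j + 0.6325k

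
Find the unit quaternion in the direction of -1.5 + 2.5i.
-0.5145 + 0.8575i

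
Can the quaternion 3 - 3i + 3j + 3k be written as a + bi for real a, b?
No. The quaternion 3 - 3i + 3j + 3k has j-coefficient y = 3 and k-coefficient z = 3, not both zero, so it does not lie in the complex subalgebra spanned by 1 and i.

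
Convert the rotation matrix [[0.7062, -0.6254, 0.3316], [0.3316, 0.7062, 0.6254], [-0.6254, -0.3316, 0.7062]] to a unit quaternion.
0.883 - 0.271i + 0.271j + 0.271k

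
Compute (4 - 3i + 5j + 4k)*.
4 + 3i - 5j - 4k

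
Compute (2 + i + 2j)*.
2 - i - 2j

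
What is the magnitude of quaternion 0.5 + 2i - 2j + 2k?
3.5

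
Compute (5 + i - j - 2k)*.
5 - i + j + 2k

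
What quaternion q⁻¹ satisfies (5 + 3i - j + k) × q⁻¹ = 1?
0.1389 - 0.0833i + 0.0278j - 0.0278k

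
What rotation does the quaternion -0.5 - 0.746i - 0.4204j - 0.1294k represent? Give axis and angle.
axis = (-0.8614, -0.4854, -0.1494), θ = 4π/3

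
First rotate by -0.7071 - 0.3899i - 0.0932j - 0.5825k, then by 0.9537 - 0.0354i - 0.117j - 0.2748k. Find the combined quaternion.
-0.8591 - 0.3043i + 0.0804j - 0.4035k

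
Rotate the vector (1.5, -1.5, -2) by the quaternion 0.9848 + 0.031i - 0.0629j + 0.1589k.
(2.116, -0.796, -1.841)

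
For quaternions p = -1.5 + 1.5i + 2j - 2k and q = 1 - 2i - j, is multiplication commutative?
No: pq = 3.5 + 2.5i + 7.5j + 0.5k ≠ 3.5 + 6.5i - 0.5j - 4.5k = qp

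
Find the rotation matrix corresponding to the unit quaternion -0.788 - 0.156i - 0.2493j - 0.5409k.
[[0.2906, -0.7747, 0.5617], [0.9302, 0.3662, 0.0238], [-0.2241, 0.5155, 0.827]]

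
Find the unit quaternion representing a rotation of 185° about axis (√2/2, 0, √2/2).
-0.0436 + 0.7064i + 0.7064k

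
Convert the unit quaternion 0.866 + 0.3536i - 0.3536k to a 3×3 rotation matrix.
[[0.7499, 0.6124, -0.2501], [-0.6124, 0.4999, -0.6124], [-0.2501, 0.6124, 0.7499]]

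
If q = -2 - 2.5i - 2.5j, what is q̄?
-2 + 2.5i + 2.5j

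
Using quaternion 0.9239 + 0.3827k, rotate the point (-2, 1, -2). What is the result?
(-2.121, -0.707, -2)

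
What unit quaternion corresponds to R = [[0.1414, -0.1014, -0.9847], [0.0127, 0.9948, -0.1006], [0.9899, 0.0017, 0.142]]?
0.7547 + 0.0339i - 0.6541j + 0.0378k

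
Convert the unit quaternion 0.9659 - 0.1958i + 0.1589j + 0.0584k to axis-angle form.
axis = (-0.7565, 0.6139, 0.2256), θ = π/6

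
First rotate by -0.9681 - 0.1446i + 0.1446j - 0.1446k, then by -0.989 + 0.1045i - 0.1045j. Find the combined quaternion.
0.9877 + 0.057i - 0.0267j + 0.143k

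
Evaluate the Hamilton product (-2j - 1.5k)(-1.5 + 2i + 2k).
3 - 4i + 6.25k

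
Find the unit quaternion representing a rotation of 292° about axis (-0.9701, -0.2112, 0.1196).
-0.829 - 0.5425i - 0.1181j + 0.0669k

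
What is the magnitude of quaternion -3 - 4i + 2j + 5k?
√54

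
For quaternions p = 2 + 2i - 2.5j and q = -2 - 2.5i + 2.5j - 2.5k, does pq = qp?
No: pq = 7.25 - 2.75i + 15j - 6.25k ≠ 7.25 - 15.25i + 5j - 3.75k = qp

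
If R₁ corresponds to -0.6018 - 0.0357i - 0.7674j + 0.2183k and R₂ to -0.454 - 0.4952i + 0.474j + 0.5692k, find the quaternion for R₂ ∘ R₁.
0.495 + 0.8545i + 0.1509j - 0.0447k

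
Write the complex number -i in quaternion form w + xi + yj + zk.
0 - i + 0j + 0k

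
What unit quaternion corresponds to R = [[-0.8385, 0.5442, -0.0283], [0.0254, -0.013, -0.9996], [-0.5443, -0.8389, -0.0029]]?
-0.1908 - 0.2106i - 0.6761j + 0.6798k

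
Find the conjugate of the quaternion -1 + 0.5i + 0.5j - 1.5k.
-1 - 0.5i - 0.5j + 1.5k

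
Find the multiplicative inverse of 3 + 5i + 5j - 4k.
0.04 - 0.0667i - 0.0667j + 0.0533k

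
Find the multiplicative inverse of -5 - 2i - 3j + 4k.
-0.0926 + 0.037i + 0.0556j - 0.0741k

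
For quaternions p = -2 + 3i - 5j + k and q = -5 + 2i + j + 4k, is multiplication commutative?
No: pq = 5 - 40i + 13j ≠ 5 + 2i + 33j - 26k = qp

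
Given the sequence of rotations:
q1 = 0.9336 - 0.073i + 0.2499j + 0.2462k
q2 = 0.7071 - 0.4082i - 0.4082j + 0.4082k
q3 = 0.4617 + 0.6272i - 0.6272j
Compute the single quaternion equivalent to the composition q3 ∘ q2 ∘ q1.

q2 · q1 = 0.6319 - 0.6352i - 0.1337j + 0.4234k
q3 · q2 · q1 = 0.6063 - 0.1625i - 0.7236j - 0.2868k
0.6063 - 0.1625i - 0.7236j - 0.2868k


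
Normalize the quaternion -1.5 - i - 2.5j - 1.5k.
-0.4376 - 0.2917i - 0.7293j - 0.4376k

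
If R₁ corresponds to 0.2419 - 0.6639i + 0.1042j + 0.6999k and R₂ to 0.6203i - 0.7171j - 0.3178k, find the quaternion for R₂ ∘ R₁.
0.709 - 0.3187i - 0.3966j - 0.4883k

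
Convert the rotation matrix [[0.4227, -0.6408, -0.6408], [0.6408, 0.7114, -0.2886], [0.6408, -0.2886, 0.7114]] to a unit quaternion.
0.8434 - 0.3799j + 0.3799k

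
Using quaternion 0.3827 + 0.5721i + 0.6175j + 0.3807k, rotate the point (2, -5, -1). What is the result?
(-3.089, 1.686, -4.197)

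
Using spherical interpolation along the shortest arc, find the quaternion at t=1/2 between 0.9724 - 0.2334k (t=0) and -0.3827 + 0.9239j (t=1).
0.818 - 0.5577j - 0.1409k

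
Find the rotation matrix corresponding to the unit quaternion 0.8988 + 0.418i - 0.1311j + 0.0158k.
[[0.9651, -0.138, -0.2225], [-0.0812, 0.6501, -0.7555], [0.2489, 0.7473, 0.6162]]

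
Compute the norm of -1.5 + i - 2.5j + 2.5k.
3.969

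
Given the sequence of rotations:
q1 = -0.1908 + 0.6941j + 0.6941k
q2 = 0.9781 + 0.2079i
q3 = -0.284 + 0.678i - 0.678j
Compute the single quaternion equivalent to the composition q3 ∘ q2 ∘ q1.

q2 · q1 = -0.1866 - 0.0397i + 0.5346j + 0.8232k
q3 · q2 · q1 = 0.4424 - 0.6734i - 0.5834j + 0.1018k
0.4424 - 0.6734i - 0.5834j + 0.1018k


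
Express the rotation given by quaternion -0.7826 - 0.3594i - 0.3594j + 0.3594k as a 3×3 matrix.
[[0.4833, 0.8209, 0.3042], [-0.3042, 0.4833, -0.8209], [-0.8209, 0.3042, 0.4833]]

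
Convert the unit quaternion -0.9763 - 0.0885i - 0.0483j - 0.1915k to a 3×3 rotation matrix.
[[0.922, -0.3654, 0.1282], [0.3825, 0.911, -0.1543], [-0.0604, 0.1913, 0.9797]]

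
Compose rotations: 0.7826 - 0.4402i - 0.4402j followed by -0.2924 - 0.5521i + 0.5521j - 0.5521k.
-0.2288 - 0.5464i + 0.8038j + 0.054k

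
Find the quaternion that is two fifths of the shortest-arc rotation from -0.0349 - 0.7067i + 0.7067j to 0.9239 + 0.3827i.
-0.4944 - 0.7041i + 0.5097j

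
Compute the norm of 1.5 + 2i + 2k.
3.202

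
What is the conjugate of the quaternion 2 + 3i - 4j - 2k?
2 - 3i + 4j + 2k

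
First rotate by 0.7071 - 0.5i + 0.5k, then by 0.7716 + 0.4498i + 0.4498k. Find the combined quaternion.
0.5456 - 0.0677i - 0.4498j + 0.7039k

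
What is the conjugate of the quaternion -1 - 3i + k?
-1 + 3i - k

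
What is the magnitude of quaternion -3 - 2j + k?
√14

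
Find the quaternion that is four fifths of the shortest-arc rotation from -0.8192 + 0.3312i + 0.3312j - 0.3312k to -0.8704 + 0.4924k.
-0.9335 + 0.0779i + 0.0779j + 0.3412k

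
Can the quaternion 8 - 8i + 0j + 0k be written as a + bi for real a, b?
Yes. The quaternion 8 - 8i has j- and k-coefficients y = z = 0, so it lies in the complex subalgebra spanned by 1 and i.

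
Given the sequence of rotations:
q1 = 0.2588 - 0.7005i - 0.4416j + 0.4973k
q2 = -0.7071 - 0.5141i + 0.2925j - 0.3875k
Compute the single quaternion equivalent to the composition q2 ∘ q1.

q2 · q1 = -0.2213 + 0.3366i + 0.9151j - 0.02k
-0.2213 + 0.3366i + 0.9151j - 0.02k


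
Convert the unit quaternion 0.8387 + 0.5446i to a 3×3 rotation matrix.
[[1, 0, 0], [0, 0.4068, -0.9135], [0, 0.9135, 0.4068]]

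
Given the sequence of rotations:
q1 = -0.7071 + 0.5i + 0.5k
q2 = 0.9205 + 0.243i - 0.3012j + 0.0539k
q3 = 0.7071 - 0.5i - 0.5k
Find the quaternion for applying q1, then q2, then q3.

q2 · q1 = -0.7993 + 0.1378i + 0.1184j + 0.5727k
q3 · q2 · q1 = -0.2099 + 0.5563i + 0.3012j + 0.7454k
-0.2099 + 0.5563i + 0.3012j + 0.7454k


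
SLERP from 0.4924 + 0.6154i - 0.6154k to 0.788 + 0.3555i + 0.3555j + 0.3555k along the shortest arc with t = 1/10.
0.5648 + 0.626i + 0.0451j - 0.5358k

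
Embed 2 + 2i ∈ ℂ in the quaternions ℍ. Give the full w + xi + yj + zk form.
2 + 2i + 0j + 0k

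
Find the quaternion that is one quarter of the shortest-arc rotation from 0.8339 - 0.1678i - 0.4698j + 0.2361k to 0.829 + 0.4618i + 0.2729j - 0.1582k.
0.9412 + 0.0026i - 0.3043j + 0.1465k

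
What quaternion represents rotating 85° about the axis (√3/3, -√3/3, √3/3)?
0.7373 + 0.3901i - 0.3901j + 0.3901k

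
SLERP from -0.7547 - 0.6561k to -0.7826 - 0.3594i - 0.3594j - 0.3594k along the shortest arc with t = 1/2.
-0.8043 - 0.188i - 0.188j - 0.5313k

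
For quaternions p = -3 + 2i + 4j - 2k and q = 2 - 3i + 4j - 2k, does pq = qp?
No: pq = -20 + 13i + 6j + 22k ≠ -20 + 13i - 14j - 18k = qp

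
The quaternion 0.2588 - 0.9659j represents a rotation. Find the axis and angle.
axis = (0, -1, 0), θ = 5π/6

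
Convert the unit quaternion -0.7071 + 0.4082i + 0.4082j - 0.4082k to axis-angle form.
axis = (√3/3, √3/3, -√3/3), θ = 3π/2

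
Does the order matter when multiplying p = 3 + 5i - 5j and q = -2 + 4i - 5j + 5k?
Yes: pq = -51 - 23i - 30j + 10k ≠ -51 + 27i + 20j + 20k = qp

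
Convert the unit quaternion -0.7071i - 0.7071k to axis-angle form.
axis = (-√2/2, 0, -√2/2), θ = π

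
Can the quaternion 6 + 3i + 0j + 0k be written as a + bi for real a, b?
Yes. The quaternion 6 + 3i has j- and k-coefficients y = z = 0, so it lies in the complex subalgebra spanned by 1 and i.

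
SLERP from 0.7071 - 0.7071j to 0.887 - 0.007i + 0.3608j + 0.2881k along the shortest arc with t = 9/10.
0.9289 - 0.0066i + 0.2507j + 0.2724k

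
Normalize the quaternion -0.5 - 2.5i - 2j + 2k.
-0.1313 - 0.6565i - 0.5252j + 0.5252k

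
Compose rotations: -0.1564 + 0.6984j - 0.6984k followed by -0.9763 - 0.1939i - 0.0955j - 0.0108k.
0.2118 + 0.1046i - 0.8023j + 0.5481k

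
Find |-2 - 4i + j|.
√21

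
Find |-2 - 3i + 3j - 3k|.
√31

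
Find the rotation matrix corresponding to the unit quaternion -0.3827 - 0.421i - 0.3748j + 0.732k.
[[-0.3526, 0.8759, -0.3295], [-0.2447, -0.4261, -0.8709], [-0.9032, -0.2265, 0.3646]]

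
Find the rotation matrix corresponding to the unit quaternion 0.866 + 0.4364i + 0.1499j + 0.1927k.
[[0.8808, -0.2029, 0.4278], [0.4646, 0.5448, -0.6981], [-0.0914, 0.8136, 0.5742]]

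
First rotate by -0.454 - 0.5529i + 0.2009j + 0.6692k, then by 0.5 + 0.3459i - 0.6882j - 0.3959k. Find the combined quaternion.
0.3674 - 0.8145i + 0.4003j + 0.2033k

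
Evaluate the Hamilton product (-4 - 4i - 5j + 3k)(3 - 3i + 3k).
-33 - 15i - 12j - 18k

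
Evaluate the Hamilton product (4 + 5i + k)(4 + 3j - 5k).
21 + 17i + 37j - k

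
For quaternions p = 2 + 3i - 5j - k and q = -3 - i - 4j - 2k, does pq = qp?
No: pq = -25 - 5i + 14j - 18k ≠ -25 - 17i + 16k = qp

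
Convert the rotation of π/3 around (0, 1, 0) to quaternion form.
0.866 + 0.5j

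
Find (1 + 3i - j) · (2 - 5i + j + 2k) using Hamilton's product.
18 - i - 7j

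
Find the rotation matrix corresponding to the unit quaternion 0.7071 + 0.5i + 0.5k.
[[0.5, -0.7071, 0.5], [0.7071, 0, -0.7071], [0.5, 0.7071, 0.5]]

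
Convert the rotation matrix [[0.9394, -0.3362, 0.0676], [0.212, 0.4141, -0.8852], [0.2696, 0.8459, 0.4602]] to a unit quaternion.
0.8387 + 0.516i - 0.0602j + 0.1634k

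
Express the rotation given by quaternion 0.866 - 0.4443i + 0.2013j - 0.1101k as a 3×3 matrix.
[[0.8947, 0.0118, 0.4465], [-0.3696, 0.581, 0.7252], [-0.2508, -0.8139, 0.5242]]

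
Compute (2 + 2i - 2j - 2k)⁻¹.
0.125 - 0.125i + 0.125j + 0.125k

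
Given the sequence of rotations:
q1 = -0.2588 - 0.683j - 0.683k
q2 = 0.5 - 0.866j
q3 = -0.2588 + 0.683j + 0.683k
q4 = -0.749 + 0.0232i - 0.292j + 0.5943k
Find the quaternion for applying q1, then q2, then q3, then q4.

q2 · q1 = -0.7209 + 0.5915i - 0.1174j - 0.3415k
q3 · q2 · q1 = 0.5 - 0.3061i - 0.058j - 0.808k
q4 · q3 · q2 · q1 = 0.0959 + 0.5113i - 0.2657j + 0.8116k
0.0959 + 0.5113i - 0.2657j + 0.8116k


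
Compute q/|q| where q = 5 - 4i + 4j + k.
0.6565 - 0.5252i + 0.5252j + 0.1313k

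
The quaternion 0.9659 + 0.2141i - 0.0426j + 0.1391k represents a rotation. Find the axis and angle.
axis = (0.8271, -0.1646, 0.5374), θ = π/6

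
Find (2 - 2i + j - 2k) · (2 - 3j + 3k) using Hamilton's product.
13 - 7i + 2j + 8k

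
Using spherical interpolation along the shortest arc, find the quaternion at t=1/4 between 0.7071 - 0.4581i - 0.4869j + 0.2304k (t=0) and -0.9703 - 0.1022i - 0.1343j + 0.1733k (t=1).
0.8595 - 0.3414i - 0.3553j + 0.1358k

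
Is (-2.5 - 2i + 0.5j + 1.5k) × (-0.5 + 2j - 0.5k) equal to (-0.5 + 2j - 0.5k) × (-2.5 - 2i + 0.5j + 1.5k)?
No: pq = 1 - 2.25i - 6.25j - 3.5k ≠ 1 + 4.25i - 4.25j + 4.5k = qp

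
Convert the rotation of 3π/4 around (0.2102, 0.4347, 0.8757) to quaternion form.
0.3827 + 0.1942i + 0.4016j + 0.809k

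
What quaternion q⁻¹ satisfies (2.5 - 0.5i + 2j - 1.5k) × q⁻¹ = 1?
0.1961 + 0.0392i - 0.1569j + 0.1176k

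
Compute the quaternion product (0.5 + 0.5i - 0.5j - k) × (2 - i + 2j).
2.5 + 2.5i + j - 1.5k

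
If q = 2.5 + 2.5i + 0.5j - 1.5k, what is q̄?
2.5 - 2.5i - 0.5j + 1.5k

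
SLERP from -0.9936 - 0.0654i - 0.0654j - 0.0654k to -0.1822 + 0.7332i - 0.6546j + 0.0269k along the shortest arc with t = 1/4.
-0.9369 + 0.1971i - 0.2848j - 0.0482k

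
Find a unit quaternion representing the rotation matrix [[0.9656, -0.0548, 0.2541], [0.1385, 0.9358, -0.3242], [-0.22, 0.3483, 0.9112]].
0.9763 + 0.1722i + 0.1214j + 0.0495k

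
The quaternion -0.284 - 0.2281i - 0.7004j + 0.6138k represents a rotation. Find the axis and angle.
axis = (-0.2379, -0.7305, 0.6402), θ = 213°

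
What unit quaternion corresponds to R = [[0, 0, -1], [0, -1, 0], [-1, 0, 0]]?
-0.7071i + 0.7071k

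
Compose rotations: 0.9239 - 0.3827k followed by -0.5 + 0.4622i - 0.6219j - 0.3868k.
-0.61 + 0.665i - 0.3977j - 0.166k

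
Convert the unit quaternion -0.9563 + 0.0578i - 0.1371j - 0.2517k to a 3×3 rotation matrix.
[[0.8357, -0.4973, 0.2331], [0.4656, 0.8666, 0.1796], [-0.2913, -0.0415, 0.9557]]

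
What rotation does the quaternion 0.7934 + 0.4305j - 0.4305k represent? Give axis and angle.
axis = (0, √2/2, -√2/2), θ = 75°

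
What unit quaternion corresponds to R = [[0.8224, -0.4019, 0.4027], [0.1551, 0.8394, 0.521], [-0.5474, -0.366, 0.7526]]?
0.9239 - 0.24i + 0.2571j + 0.1507k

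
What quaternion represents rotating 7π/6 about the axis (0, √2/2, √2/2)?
-0.2588 + 0.683j + 0.683k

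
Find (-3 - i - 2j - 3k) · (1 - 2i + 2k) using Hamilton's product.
1 + i + 6j - 13k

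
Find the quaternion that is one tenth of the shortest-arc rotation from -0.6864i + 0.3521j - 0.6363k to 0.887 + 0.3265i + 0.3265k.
-0.1103 - 0.6858i + 0.331j - 0.6387k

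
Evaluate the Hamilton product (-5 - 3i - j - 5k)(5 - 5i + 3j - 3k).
-52 + 28i - 4j - 24k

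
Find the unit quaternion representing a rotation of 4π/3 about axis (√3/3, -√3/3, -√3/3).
-0.5 + 0.5i - 0.5j - 0.5k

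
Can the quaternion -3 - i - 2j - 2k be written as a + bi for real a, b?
No. The quaternion -3 - i - 2j - 2k has j-coefficient y = -2 and k-coefficient z = -2, not both zero, so it does not lie in the complex subalgebra spanned by 1 and i.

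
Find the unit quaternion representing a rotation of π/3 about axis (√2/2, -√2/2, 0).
0.866 + 0.3536i - 0.3536j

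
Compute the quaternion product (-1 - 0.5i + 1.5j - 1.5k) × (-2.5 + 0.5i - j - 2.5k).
0.5 - 4.5i - 4.75j + 6k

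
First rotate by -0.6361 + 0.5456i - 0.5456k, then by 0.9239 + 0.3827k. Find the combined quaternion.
-0.3789 + 0.5041i + 0.2088j - 0.7475k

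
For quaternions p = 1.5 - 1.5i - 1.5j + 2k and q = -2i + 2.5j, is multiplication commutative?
No: pq = 0.75 - 8i - 0.25j - 6.75k ≠ 0.75 + 2i + 7.75j + 6.75k = qp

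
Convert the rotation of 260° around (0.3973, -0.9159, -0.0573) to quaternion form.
-0.6428 + 0.3043i - 0.7016j - 0.0439k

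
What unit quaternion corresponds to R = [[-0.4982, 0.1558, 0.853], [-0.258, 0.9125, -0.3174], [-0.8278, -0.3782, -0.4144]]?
0.5 - 0.0304i + 0.8404j - 0.2069k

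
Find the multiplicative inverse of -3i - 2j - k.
0.2143i + 0.1429j + 0.0714k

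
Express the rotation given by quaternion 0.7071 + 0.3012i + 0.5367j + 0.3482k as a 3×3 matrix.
[[0.1814, -0.1691, 0.9688], [0.8157, 0.5761, -0.0522], [-0.5492, 0.7997, 0.2425]]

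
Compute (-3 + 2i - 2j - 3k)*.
-3 - 2i + 2j + 3k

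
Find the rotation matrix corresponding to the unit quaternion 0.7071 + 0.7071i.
[[1, 0, 0], [0, 0, -1], [0, 1, 0]]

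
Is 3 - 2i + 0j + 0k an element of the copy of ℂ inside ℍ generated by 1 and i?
Yes. The quaternion 3 - 2i has j- and k-coefficients y = z = 0, so it lies in the complex subalgebra spanned by 1 and i.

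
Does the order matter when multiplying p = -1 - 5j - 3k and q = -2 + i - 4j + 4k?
Yes: pq = -6 - 33i + 11j + 7k ≠ -6 + 31i + 17j - 3k = qp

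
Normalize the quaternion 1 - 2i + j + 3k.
0.2582 - 0.5164i + 0.2582j + 0.7746k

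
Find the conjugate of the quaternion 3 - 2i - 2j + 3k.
3 + 2i + 2j - 3k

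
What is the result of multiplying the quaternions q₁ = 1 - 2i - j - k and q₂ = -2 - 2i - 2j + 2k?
-6 - 2i + 6j + 6k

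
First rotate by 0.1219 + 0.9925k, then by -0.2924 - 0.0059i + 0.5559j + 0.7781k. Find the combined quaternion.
-0.8079 + 0.551i + 0.0736j - 0.1954k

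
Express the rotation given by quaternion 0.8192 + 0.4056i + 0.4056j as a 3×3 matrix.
[[0.671, 0.329, 0.6645], [0.329, 0.671, -0.6645], [-0.6645, 0.6645, 0.342]]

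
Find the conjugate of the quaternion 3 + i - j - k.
3 - i + j + k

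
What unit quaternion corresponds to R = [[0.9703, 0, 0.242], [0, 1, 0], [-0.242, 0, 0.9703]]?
0.9925 + 0.1219j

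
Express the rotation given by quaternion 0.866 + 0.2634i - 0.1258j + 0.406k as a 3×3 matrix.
[[0.6387, -0.7695, -0.004], [0.6369, 0.5316, -0.5584], [0.4318, 0.3541, 0.8296]]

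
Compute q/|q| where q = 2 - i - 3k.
0.5345 - 0.2673i - 0.8018k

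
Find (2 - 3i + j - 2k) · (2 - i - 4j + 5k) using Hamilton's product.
15 - 11i + 11j + 19k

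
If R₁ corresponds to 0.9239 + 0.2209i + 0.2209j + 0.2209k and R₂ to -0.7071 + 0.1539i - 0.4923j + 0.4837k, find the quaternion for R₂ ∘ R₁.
-0.6854 - 0.2296i - 0.5382j + 0.4334k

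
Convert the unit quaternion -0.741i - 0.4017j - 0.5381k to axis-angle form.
axis = (-0.741, -0.4017, -0.5381), θ = π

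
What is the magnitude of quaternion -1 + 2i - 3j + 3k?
√23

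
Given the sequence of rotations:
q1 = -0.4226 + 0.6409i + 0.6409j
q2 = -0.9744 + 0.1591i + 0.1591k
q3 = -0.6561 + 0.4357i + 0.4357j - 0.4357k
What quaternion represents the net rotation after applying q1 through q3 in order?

q2 · q1 = 0.3098 - 0.7937i - 0.5225j + 0.0347k
q3 · q2 · q1 = 0.3853 + 0.4432i + 0.8085j - 0.0396k
0.3853 + 0.4432i + 0.8085j - 0.0396k


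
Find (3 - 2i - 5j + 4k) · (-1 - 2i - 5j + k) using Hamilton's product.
-36 + 11i - 16j - k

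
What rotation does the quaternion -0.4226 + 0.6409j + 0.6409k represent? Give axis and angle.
axis = (0, √2/2, √2/2), θ = 230°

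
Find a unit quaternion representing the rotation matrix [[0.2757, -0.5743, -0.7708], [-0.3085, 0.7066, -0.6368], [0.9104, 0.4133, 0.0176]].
0.7071 + 0.3713i - 0.5944j + 0.094k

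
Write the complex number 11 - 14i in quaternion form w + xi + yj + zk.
11 - 14i + 0j + 0k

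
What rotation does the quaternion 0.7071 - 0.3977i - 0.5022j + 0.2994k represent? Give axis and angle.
axis = (-0.5624, -0.7102, 0.4234), θ = π/2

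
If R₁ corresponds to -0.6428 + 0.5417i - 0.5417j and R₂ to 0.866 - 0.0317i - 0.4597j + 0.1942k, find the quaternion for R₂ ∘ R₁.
-0.7885 + 0.5947i - 0.0684j + 0.1414k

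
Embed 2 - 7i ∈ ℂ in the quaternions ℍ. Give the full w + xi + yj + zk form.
2 - 7i + 0j + 0k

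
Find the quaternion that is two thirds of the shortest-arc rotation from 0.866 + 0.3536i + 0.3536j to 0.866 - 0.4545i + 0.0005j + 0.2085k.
0.9595 - 0.1951i + 0.1353j + 0.1514k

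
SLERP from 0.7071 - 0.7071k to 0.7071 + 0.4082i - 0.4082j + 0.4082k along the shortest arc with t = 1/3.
0.8854 + 0.1826i - 0.1826j - 0.3864k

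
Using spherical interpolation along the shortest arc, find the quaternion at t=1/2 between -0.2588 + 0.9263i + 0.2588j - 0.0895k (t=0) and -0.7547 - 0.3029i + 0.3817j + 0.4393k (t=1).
0.3462 + 0.8582i - 0.0858j - 0.3692k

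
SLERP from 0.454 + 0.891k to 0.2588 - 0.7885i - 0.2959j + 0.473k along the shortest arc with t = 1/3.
0.4344 - 0.3068i - 0.1151j + 0.839k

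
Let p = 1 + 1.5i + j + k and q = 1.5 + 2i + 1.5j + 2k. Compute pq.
-5 + 4.75i + 2j + 3.75k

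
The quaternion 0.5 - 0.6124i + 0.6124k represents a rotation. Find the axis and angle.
axis = (-√2/2, 0, √2/2), θ = 2π/3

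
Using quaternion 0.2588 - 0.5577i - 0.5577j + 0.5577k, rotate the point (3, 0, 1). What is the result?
(-1.643, 2.399, -1.244)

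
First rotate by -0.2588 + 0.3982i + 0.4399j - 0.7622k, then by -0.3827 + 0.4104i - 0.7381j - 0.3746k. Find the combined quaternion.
-0.0252 + 0.4688i + 0.1863j + 0.8631k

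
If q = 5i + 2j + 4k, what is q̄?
-5i - 2j - 4k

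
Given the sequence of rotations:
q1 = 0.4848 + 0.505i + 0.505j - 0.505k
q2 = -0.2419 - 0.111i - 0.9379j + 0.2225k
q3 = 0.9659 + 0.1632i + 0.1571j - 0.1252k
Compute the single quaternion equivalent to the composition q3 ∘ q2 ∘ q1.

q2 · q1 = 0.5248 + 0.1853i - 0.5205j + 0.6476k
q3 · q2 · q1 = 0.6395 + 0.3012i - 0.5492j + 0.4458k
0.6395 + 0.3012i - 0.5492j + 0.4458k


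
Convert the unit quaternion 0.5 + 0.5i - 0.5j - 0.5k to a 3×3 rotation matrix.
[[0, 0, -1], [-1, 0, 0], [0, 1, 0]]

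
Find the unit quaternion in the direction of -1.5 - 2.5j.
-0.5145 - 0.8575j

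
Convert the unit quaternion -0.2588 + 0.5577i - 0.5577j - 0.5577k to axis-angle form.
axis = (√3/3, -√3/3, -√3/3), θ = 7π/6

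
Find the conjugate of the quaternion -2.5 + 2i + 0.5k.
-2.5 - 2i - 0.5k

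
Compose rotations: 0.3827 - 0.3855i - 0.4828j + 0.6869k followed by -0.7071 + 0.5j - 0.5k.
0.3142 + 0.3746i + 0.7255j - 0.4843k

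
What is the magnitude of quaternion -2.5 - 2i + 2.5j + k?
4.183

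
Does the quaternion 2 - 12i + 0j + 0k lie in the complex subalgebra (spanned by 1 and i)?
Yes. The quaternion 2 - 12i has j- and k-coefficients y = z = 0, so it lies in the complex subalgebra spanned by 1 and i.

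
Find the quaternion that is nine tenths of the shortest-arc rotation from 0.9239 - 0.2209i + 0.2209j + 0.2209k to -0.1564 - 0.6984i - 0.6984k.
0.2842 + 0.6451i + 0.0317j + 0.7085k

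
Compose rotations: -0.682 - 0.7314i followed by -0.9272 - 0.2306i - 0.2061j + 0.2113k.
0.4637 + 0.8354i - 0.014j - 0.2948k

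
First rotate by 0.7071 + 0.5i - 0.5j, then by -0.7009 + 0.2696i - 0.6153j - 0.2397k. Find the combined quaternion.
-0.9381 - 0.2797i - 0.2045j + 0.0034k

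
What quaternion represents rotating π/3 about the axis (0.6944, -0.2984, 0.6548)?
0.866 + 0.3472i - 0.1492j + 0.3274k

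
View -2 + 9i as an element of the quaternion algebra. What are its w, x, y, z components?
-2 + 9i + 0j + 0k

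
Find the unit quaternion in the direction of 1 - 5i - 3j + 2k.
0.1601 - 0.8006i - 0.4804j + 0.3203k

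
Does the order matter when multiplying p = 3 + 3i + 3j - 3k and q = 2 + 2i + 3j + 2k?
Yes: pq = -3 + 27i + 3j + 3k ≠ -3 - 3i + 27j - 3k = qp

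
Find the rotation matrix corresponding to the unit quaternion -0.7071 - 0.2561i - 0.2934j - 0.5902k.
[[0.1312, -0.6844, 0.7172], [0.9849, 0.1722, -0.0158], [-0.1126, 0.7085, 0.6967]]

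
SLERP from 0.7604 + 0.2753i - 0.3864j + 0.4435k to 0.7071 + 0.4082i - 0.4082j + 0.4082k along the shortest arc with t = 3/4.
0.722 + 0.3757i - 0.4036j + 0.4179k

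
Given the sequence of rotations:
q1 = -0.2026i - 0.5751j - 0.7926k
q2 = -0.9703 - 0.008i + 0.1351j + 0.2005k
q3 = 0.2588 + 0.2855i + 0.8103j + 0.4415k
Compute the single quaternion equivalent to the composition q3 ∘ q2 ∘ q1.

q2 · q1 = 0.235 + 0.2048i + 0.5111j + 0.801k
q3 · q2 · q1 = -0.7654 + 0.5435i + 0.1844j + 0.291k
-0.7654 + 0.5435i + 0.1844j + 0.291k


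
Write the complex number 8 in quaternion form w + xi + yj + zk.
8 + 0i + 0j + 0k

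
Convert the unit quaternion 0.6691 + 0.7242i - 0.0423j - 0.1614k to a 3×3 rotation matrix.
[[0.9443, 0.1547, -0.2904], [-0.2773, -0.101, -0.9555], [-0.1772, 0.9828, -0.0525]]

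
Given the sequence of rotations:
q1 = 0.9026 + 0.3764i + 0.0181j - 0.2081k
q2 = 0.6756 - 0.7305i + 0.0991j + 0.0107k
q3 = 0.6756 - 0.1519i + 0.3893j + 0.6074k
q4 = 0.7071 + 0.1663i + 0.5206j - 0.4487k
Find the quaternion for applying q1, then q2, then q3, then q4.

q2 · q1 = 0.8852 - 0.4259i - 0.0463j - 0.1815k
q3 · q2 · q1 = 0.6616 - 0.4647i + 0.0271j + 0.5879k
q4 · q3 · q2 · q1 = 0.7948 + 0.0997i + 0.4743j + 0.3653k
0.7948 + 0.0997i + 0.4743j + 0.3653k


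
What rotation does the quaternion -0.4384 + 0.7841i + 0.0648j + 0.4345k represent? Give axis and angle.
axis = (0.8724, 0.0721, 0.4834), θ = 232°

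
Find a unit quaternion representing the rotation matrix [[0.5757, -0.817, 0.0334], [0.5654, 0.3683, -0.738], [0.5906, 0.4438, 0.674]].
0.809 + 0.3652i - 0.1722j + 0.4272k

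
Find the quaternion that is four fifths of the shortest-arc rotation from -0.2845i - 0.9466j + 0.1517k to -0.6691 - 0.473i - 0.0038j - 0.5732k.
-0.6282 - 0.5293i - 0.2872j - 0.4927k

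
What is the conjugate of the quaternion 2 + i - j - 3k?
2 - i + j + 3k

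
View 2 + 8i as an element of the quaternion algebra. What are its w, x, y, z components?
2 + 8i + 0j + 0k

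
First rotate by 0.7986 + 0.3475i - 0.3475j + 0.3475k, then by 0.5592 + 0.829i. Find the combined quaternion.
0.1585 + 0.8564i - 0.4824j - 0.0938k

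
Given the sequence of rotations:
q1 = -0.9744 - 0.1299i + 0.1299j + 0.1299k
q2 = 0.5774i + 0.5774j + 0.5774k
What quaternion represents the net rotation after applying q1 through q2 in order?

q2 · q1 = -0.075 - 0.5626i - 0.7126j - 0.4126k
-0.075 - 0.5626i - 0.7126j - 0.4126k


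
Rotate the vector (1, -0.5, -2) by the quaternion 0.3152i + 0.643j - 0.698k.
(-0.124, 2.287, 0.06)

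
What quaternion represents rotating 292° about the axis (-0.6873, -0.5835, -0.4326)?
-0.829 - 0.3843i - 0.3263j - 0.2419k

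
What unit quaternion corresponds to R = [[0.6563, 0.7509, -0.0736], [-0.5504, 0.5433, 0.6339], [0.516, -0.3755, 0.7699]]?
0.8616 - 0.2929i - 0.1711j - 0.3776k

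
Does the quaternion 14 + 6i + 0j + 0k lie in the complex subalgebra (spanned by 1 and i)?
Yes. The quaternion 14 + 6i has j- and k-coefficients y = z = 0, so it lies in the complex subalgebra spanned by 1 and i.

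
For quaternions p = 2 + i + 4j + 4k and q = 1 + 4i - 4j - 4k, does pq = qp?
No: pq = 30 + 9i + 16j - 24k ≠ 30 + 9i - 24j + 16k = qp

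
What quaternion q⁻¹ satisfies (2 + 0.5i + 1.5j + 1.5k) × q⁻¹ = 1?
0.2286 - 0.0571i - 0.1714j - 0.1714k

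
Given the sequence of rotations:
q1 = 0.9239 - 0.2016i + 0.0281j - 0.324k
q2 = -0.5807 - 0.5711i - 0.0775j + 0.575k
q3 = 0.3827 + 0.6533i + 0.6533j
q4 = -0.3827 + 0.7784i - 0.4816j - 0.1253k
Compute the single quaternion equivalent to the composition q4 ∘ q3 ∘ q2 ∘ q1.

q2 · q1 = -0.4632 - 0.4016i - 0.3889j + 0.6877k
q3 · q2 · q1 = 0.3392 - 0.007i - 0.9007j + 0.2715k
q4 · q3 · q2 · q1 = -0.5241 + 0.0231i - 0.0291j - 0.8509k
-0.5241 + 0.0231i - 0.0291j - 0.8509k


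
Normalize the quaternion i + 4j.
0.2425i + 0.9701j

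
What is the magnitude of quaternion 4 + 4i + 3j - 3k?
√50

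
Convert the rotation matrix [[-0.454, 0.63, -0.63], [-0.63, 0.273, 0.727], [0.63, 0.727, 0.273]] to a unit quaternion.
0.5225 - 0.6029j - 0.6029k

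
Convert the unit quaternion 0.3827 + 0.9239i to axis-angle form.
axis = (1, 0, 0), θ = 3π/4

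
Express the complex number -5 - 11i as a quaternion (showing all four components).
-5 - 11i + 0j + 0k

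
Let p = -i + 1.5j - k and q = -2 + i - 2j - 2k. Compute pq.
2 - 3i - 6j + 2.5k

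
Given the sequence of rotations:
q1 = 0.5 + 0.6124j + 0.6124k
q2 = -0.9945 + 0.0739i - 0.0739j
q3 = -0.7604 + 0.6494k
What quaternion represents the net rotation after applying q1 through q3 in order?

q2 · q1 = -0.452 - 0.0083i - 0.6912j - 0.5638k
q3 · q2 · q1 = 0.7098 + 0.4552i + 0.5202j + 0.1352k
0.7098 + 0.4552i + 0.5202j + 0.1352k


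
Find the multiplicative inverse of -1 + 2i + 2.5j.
-0.0889 - 0.1778i - 0.2222j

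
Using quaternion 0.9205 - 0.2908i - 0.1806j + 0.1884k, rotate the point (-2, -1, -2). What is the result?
(-0.602, -2.598, -1.374)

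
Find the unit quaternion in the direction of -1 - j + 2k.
-0.4082 - 0.4082j + 0.8165k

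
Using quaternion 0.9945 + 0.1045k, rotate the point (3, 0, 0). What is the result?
(2.934, 0.624, 0)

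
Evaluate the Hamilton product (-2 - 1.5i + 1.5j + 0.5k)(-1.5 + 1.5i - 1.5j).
7.5 + 1.5j - 0.75k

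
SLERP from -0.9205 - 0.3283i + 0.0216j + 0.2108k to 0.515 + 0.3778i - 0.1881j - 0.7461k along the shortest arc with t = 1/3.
-0.8288 - 0.3654i + 0.0827j + 0.4157k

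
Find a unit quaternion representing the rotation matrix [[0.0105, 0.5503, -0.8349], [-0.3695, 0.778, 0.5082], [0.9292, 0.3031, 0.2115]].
0.7071 - 0.0725i - 0.6237j - 0.3252k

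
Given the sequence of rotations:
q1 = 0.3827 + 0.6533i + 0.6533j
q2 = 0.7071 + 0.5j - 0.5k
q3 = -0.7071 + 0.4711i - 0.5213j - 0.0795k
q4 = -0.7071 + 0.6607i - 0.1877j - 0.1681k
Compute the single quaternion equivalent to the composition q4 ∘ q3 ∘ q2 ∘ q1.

q2 · q1 = -0.056 + 0.7886i + 0.3266j - 0.518k
q3 · q2 · q1 = -0.2028 - 0.288i - 0.0204j + 0.9357k
q4 · q3 · q2 · q1 = 0.4871 - 0.1094i - 0.5173j - 0.6951k
0.4871 - 0.1094i - 0.5173j - 0.6951k


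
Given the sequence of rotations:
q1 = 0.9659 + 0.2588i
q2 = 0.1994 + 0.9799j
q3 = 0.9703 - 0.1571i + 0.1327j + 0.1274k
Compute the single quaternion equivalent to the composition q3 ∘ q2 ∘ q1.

q2 · q1 = 0.1926 + 0.0516i + 0.9465j - 0.2536k
q3 · q2 · q1 = 0.1017 - 0.1344i + 0.9107j - 0.3771k
0.1017 - 0.1344i + 0.9107j - 0.3771k


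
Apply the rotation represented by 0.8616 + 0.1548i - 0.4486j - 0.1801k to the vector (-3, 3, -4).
(2.232, 4.43, -3.065)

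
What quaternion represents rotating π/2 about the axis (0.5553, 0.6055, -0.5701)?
0.7071 + 0.3927i + 0.4282j - 0.4031k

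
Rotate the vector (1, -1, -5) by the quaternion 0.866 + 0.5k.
(1.366, 0.366, -5)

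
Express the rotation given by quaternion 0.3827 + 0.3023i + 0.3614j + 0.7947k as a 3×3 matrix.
[[-0.5243, -0.3898, 0.7571], [0.8268, -0.4459, 0.343], [0.2039, 0.8058, 0.556]]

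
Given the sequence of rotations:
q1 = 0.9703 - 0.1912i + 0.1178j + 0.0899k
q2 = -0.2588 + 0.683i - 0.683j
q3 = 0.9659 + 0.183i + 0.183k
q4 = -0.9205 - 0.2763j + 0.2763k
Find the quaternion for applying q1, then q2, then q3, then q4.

q2 · q1 = -0.0401 + 0.6508i - 0.7546j - 0.0734k
q3 · q2 · q1 = -0.1444 + 0.7594i - 0.5963j - 0.2163k
q4 · q3 · q2 · q1 = 0.0279 - 0.4745i + 0.7986j + 0.369k
0.0279 - 0.4745i + 0.7986j + 0.369k


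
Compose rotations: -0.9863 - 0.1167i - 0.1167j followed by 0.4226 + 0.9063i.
-0.311 - 0.9432i - 0.0493j - 0.1058k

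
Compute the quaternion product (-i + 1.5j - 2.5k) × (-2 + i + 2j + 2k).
3 + 10i - 3.5j + 1.5k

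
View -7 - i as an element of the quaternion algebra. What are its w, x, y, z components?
-7 - i + 0j + 0k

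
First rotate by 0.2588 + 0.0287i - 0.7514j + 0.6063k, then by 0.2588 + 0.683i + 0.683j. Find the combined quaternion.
0.5606 + 0.5983i - 0.4318j - 0.3759k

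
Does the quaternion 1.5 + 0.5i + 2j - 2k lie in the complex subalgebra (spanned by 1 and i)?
No. The quaternion 1.5 + 0.5i + 2j - 2k has j-coefficient y = 2 and k-coefficient z = -2, not both zero, so it does not lie in the complex subalgebra spanned by 1 and i.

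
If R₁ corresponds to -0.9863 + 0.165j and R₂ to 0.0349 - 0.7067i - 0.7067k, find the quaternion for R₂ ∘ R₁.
-0.0344 + 0.8136i + 0.0058j + 0.5804k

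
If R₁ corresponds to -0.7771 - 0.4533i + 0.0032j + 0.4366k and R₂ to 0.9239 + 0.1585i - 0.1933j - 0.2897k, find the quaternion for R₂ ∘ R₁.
-0.519 - 0.6254i + 0.2153j + 0.5414k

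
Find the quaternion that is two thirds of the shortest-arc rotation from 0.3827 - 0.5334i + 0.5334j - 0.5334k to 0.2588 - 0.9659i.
0.3316 - 0.8992i + 0.2018j - 0.2018k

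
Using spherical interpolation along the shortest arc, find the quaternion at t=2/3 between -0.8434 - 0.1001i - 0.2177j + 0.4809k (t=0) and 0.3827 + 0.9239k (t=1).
-0.0775 - 0.0468i - 0.1019j + 0.9907k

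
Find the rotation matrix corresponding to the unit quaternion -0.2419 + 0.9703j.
[[-0.883, 0, -0.4694], [0, 1, 0], [0.4694, 0, -0.883]]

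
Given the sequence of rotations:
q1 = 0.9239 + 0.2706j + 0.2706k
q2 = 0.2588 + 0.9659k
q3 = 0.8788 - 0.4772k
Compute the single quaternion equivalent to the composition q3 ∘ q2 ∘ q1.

q2 · q1 = -0.0223 - 0.2614i + 0.07j + 0.9624k
q3 · q2 · q1 = 0.4397 - 0.1963i + 0.1863j + 0.8564k
0.4397 - 0.1963i + 0.1863j + 0.8564k


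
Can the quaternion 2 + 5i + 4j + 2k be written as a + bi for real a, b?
No. The quaternion 2 + 5i + 4j + 2k has j-coefficient y = 4 and k-coefficient z = 2, not both zero, so it does not lie in the complex subalgebra spanned by 1 and i.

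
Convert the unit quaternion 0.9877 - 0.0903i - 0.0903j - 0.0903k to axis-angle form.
axis = (-√3/3, -√3/3, -√3/3), θ = 18°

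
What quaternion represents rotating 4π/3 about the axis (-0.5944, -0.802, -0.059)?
-0.5 - 0.5148i - 0.6946j - 0.0511k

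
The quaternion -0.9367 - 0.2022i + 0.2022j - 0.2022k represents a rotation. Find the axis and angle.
axis = (-√3/3, √3/3, -√3/3), θ = 319°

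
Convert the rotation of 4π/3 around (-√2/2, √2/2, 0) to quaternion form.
-0.5 - 0.6124i + 0.6124j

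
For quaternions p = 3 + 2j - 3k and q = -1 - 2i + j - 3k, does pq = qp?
No: pq = -14 - 9i + 7j - 2k ≠ -14 - 3i - 5j - 10k = qp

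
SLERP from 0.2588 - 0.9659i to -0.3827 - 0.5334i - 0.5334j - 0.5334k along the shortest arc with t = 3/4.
-0.2378 - 0.7422i - 0.4431j - 0.4431k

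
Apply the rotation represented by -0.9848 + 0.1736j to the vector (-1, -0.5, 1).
(-1.282, -0.5, 0.598)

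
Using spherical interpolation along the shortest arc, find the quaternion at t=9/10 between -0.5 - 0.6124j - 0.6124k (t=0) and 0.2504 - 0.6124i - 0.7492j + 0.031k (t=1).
0.1724 - 0.5823i - 0.7929j - 0.051k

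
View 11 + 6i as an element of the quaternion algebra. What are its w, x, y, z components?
11 + 6i + 0j + 0k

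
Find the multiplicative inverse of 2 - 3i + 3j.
0.0909 + 0.1364i - 0.1364j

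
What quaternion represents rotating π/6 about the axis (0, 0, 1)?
0.9659 + 0.2588k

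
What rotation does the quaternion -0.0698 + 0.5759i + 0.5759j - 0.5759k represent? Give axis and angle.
axis = (√3/3, √3/3, -√3/3), θ = 188°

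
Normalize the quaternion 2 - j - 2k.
0.6667 - 0.3333j - 0.6667k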